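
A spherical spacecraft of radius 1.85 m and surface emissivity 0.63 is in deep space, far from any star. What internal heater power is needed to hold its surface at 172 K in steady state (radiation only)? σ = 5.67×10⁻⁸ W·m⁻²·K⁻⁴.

P = εσ·4πr²·T⁴.
4πr² = 43.01 m²; T⁴ = 8.752×10⁸ K⁴.
P = 0.63·5.67×10⁻⁸·43.01·8.752×10⁸.

P ≈ 1340 W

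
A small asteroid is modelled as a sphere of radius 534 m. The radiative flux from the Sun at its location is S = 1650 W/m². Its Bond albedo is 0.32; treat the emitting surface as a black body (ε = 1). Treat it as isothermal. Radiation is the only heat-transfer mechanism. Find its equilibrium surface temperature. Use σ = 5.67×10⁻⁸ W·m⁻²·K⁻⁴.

At equilibrium, absorbed power = emitted power.
Absorbing cross-section = πr² = 8.958×10⁵ m²; emitting surface = 4πr² = 3.583×10⁶ m² (ratio 4).
(1−a)S·A_cross = εσ·A_surf·T⁴  ⇒  T⁴ = (1−a)S/(4σ).
T⁴ = 0.680·1650/(4·5.67×10⁻⁸) = 4.947×10⁹ K⁴.
T = (4.947×10⁹)^(1/4).

T ≈ 265 K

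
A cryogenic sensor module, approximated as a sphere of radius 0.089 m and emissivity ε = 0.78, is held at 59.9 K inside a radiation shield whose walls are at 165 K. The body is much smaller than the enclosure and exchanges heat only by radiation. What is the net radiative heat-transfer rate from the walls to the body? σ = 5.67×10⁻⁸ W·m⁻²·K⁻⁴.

P_net ≈ 3.21 W

For a small grey body in a large enclosure: P_net = εσA(T_body⁴ − T_wall⁴).
A = 4πr² = 0.09954 m²; T_body⁴ − T_wall⁴ = 1.287×10⁷ − 7.412×10⁸ = -7.283×10⁸ K⁴.
|P_net| = 0.78·5.67×10⁻⁸·0.09954·7.283×10⁸.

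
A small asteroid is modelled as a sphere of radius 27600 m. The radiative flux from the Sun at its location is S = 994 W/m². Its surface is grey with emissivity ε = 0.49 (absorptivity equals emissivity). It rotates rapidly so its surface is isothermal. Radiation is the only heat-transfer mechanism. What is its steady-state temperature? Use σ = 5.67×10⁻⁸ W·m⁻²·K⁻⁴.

T ≈ 257 K

At equilibrium, absorbed power = emitted power.
Absorbing cross-section = πr² = 2.393×10⁹ m²; emitting surface = 4πr² = 9.573×10⁹ m² (ratio 4).
εS·A_cross = εσ·A_surf·T⁴  ⇒  T⁴ = S/(4σ)   (ε cancels).
T⁴ = 994/(4·5.67×10⁻⁸) = 4.383×10⁹ K⁴.
T = (4.383×10⁹)^(1/4).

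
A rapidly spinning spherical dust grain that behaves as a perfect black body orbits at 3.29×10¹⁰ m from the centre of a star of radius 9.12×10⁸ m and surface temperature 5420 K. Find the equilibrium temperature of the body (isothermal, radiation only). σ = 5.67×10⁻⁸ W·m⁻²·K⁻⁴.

T ≈ 638 K

The star's surface emits σT_*⁴; at distance d the flux is S = σT_*⁴(R_*/d)².
S = 5.67×10⁻⁸·(5420)⁴·(9.12×10⁸/3.29×10¹⁰)² = 37600 W/m².
For an isothermal sphere T⁴ = (1−a)S/(4σ) = 1.658×10¹¹ K⁴.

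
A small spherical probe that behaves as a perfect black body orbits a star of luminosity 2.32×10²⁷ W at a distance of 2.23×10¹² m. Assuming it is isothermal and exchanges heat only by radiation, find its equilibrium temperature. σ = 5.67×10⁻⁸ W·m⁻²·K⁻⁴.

T ≈ 113 K

First find the stellar flux at distance d: S = L/(4πd²) = 2.32×10²⁷/(4π·(2.23×10¹²)²) = 37.13 W/m².
For an isothermal sphere, absorbed (1−a)S·πr² = emitted σ·4πr²·T⁴, so T⁴ = (1−a)S/(4σ).
T⁴ = 1.00·37.13/(4·5.67×10⁻⁸) = 1.637×10⁸ K⁴.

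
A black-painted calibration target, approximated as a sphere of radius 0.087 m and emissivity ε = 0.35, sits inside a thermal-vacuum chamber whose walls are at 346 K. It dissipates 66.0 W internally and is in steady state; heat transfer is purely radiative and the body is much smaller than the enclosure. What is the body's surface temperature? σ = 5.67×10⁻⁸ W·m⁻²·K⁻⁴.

T ≈ 471 K

For a small grey body in a large enclosure, net radiated power = εσA(T⁴ − T_w⁴).
Steady state: P = εσA(T⁴ − T_w⁴) with A = 4πr² = 0.09511 m².
T⁴ = P/(εσA) + T_w⁴ = 66.0/(0.35·5.67×10⁻⁸·0.09511) + (346)⁴
    = 3.497×10¹⁰ + 1.433×10¹⁰ = 4.930×10¹⁰ K⁴.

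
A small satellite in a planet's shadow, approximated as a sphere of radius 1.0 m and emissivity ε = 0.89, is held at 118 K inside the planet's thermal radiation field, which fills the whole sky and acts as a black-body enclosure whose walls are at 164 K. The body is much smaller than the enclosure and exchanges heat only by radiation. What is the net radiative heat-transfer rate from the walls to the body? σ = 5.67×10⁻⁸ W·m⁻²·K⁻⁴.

For a small grey body in a large enclosure: P_net = εσA(T_body⁴ − T_wall⁴).
A = 4πr² = 12.57 m²; T_body⁴ − T_wall⁴ = 1.939×10⁸ − 7.234×10⁸ = -5.295×10⁸ K⁴.
|P_net| = 0.89·5.67×10⁻⁸·12.57·5.295×10⁸.

P_net ≈ 336 W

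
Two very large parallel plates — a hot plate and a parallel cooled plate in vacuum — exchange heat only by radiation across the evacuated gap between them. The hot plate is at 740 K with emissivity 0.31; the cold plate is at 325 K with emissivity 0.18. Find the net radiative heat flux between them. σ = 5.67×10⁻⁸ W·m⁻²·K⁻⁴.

q ≈ 2100 W/m²

For two infinite grey parallel plates, q = σ(T₁⁴ − T₂⁴)/(1/ε₁ + 1/ε₂ − 1).
T₁⁴ − T₂⁴ = 2.999×10¹¹ − 1.116×10¹⁰ = 2.887×10¹¹ K⁴.
1/ε₁ + 1/ε₂ − 1 = 3.226 + 5.556 − 1 = 7.781.
q = 5.67×10⁻⁸ × 2.887×10¹¹ / 7.781.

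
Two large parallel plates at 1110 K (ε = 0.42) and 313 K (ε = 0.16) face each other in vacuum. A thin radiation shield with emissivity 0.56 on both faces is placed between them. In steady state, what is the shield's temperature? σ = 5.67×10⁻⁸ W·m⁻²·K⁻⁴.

T_s ≈ 1010 K

In steady state the net flux on the hot side equals that on the cold side.
σ(T₁⁴−T_s⁴)/D₁ = σ(T_s⁴−T₂⁴)/D₂, with D₁ = 1/ε₁+1/ε_s−1 = 3.167, D₂ = 1/ε_s+1/ε₂−1 = 7.036.
Solve for T_s⁴: T_s⁴ = (D₂·T₁⁴ + D₁·T₂⁴)/(D₁+D₂) = 1.050×10¹² K⁴.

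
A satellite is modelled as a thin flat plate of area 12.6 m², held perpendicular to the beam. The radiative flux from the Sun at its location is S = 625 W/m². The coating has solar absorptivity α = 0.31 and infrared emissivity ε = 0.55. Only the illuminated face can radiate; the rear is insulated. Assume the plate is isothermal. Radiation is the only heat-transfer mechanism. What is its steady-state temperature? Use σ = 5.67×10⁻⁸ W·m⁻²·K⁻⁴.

At equilibrium, absorbed power = emitted power.
Absorbing cross-section = A = 12.60 m²; emitting surface = A = 12.60 m² (ratio 1).
αS·A_cross = εσ·A_surf·T⁴  ⇒  T⁴ = αS/(ε·1σ).
T⁴ = 0.310·625/(0.55·1·5.67×10⁻⁸) = 6.213×10⁹ K⁴.
T = (6.213×10⁹)^(1/4).

T ≈ 281 K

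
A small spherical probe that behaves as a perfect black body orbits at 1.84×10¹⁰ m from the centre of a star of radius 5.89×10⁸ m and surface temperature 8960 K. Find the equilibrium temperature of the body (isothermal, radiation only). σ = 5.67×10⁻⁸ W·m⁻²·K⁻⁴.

The star's surface emits σT_*⁴; at distance d the flux is S = σT_*⁴(R_*/d)².
S = 5.67×10⁻⁸·(8960)⁴·(5.89×10⁸/1.84×10¹⁰)² = 3.745×10⁵ W/m².
For an isothermal sphere T⁴ = (1−a)S/(4σ) = 1.651×10¹² K⁴.

T ≈ 1130 K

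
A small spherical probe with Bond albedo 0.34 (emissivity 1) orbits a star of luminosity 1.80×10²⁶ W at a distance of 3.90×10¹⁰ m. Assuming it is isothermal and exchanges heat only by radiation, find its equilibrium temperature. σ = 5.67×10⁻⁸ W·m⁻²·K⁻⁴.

First find the stellar flux at distance d: S = L/(4πd²) = 1.80×10²⁶/(4π·(3.90×10¹⁰)²) = 9417 W/m².
For an isothermal sphere, absorbed (1−a)S·πr² = emitted σ·4πr²·T⁴, so T⁴ = (1−a)S/(4σ).
T⁴ = 0.660·9417/(4·5.67×10⁻⁸) = 2.741×10¹⁰ K⁴.

T ≈ 407 K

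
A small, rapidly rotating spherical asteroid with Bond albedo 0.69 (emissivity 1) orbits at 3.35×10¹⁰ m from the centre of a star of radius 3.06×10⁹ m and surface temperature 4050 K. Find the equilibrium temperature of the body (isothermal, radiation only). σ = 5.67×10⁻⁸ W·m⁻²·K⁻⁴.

T ≈ 646 K

The star's surface emits σT_*⁴; at distance d the flux is S = σT_*⁴(R_*/d)².
S = 5.67×10⁻⁸·(4050)⁴·(3.06×10⁹/3.35×10¹⁰)² = 1.273×10⁵ W/m².
For an isothermal sphere T⁴ = (1−a)S/(4σ) = 1.740×10¹¹ K⁴.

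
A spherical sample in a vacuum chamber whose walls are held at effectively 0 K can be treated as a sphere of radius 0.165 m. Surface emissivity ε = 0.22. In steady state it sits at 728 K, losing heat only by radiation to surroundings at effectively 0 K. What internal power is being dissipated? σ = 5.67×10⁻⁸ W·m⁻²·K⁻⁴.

P ≈ 1200 W

Steady state: P = εσA T⁴.
A = 4πr² = 0.3421 m²; T⁴ = (728)⁴ = 2.809×10¹¹ K⁴.
P = 0.22 × 5.67×10⁻⁸ × 0.3421 × 2.809×10¹¹.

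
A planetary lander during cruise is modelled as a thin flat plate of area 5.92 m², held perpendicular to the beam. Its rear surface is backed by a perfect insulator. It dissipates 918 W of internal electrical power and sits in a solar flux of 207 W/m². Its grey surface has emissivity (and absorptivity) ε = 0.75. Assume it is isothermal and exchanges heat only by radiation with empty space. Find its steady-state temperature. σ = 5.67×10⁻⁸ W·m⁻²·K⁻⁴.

T ≈ 292 K

At steady state, absorbed solar power + internal power = radiated power.
Absorbed: α·S·A_cross = 0.75·207·5.920 = 919.1 W (cross-section A).
Total input = 919.1 + 918 = 1837 W.
Radiated: εσ·A_surf·T⁴ with A_surf = A = 5.920 m².
T⁴ = 1837/(0.75·5.67×10⁻⁸·5.920) = 7.297×10⁹ K⁴.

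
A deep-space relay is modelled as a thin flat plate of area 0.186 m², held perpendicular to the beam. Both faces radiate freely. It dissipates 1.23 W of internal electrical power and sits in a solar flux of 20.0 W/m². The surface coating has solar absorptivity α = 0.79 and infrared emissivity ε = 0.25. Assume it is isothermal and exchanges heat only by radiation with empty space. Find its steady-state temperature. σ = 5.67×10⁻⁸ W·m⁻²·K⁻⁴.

At steady state, absorbed solar power + internal power = radiated power.
Absorbed: α·S·A_cross = 0.79·20.0·0.1860 = 2.939 W (cross-section A).
Total input = 2.939 + 1.23 = 4.169 W.
Radiated: εσ·A_surf·T⁴ with A_surf = 2A = 0.3720 m².
T⁴ = 4.169/(0.25·5.67×10⁻⁸·0.3720) = 7.906×10⁸ K⁴.

T ≈ 168 K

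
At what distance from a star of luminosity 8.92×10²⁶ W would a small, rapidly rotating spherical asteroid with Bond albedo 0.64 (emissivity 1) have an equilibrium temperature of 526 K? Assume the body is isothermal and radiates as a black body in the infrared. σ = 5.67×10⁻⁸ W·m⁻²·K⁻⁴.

d ≈ 3.84×10¹⁰ m

For an isothermal black-emitting sphere, (1−a)S·πr² = σ·4πr²·T⁴ ⇒ S = 4σT⁴/(1−a).
S = 4·5.67×10⁻⁸·(526)⁴/0.360 = 48230 W/m².
Flux falls as S = L/(4πd²), so d = √(L/(4πS)) = √(8.92×10²⁶/(4π·48230)).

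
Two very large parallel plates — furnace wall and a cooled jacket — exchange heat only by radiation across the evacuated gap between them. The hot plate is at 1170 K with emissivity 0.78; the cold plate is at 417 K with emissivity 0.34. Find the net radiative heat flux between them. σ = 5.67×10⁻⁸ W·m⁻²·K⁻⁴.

q ≈ 32400 W/m²

For two infinite grey parallel plates, q = σ(T₁⁴ − T₂⁴)/(1/ε₁ + 1/ε₂ − 1).
T₁⁴ − T₂⁴ = 1.874×10¹² − 3.024×10¹⁰ = 1.844×10¹² K⁴.
1/ε₁ + 1/ε₂ − 1 = 1.282 + 2.941 − 1 = 3.223.
q = 5.67×10⁻⁸ × 1.844×10¹² / 3.223.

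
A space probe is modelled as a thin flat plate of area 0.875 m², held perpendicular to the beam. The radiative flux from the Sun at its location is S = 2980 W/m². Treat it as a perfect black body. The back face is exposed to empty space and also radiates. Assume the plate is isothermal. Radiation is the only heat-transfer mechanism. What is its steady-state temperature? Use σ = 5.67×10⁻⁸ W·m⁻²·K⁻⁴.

At equilibrium, absorbed power = emitted power.
Absorbing cross-section = A = 0.8750 m²; emitting surface = 2A = 1.750 m² (ratio 2).
S·A_cross = εσ·A_surf·T⁴  ⇒  T⁴ = S/(2σ).
T⁴ = 1.00·2980/(2·5.67×10⁻⁸) = 2.628×10¹⁰ K⁴.
T = (2.628×10¹⁰)^(1/4).

T ≈ 403 K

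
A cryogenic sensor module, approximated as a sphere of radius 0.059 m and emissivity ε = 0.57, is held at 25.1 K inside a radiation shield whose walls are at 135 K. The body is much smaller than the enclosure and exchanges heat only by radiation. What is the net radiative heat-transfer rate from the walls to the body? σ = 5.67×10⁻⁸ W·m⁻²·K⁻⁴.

P_net ≈ 0.469 W

For a small grey body in a large enclosure: P_net = εσA(T_body⁴ − T_wall⁴).
A = 4πr² = 0.04374 m²; T_body⁴ − T_wall⁴ = 3.969×10⁵ − 3.322×10⁸ = -3.318×10⁸ K⁴.
|P_net| = 0.57·5.67×10⁻⁸·0.04374·3.318×10⁸.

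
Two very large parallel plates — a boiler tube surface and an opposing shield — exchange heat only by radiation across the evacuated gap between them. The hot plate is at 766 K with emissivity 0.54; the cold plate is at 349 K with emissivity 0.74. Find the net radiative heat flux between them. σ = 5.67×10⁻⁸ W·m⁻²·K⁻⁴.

q ≈ 8480 W/m²

For two infinite grey parallel plates, q = σ(T₁⁴ − T₂⁴)/(1/ε₁ + 1/ε₂ − 1).
T₁⁴ − T₂⁴ = 3.443×10¹¹ − 1.484×10¹⁰ = 3.294×10¹¹ K⁴.
1/ε₁ + 1/ε₂ − 1 = 1.852 + 1.351 − 1 = 2.203.
q = 5.67×10⁻⁸ × 3.294×10¹¹ / 2.203.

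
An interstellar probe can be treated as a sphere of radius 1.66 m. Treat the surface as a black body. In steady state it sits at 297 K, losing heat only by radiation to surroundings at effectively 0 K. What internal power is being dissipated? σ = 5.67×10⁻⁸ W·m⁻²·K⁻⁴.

P ≈ 15300 W

Steady state: P = εσA T⁴.
A = 4πr² = 34.63 m²; T⁴ = (297)⁴ = 7.781×10⁹ K⁴.
P = 1.0 × 5.67×10⁻⁸ × 34.63 × 7.781×10⁹.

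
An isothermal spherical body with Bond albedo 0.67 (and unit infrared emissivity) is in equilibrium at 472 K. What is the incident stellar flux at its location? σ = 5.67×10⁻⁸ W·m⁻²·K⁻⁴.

S ≈ 34100 W/m²

(1−a)S·πr² = σ·4πr²·T⁴ ⇒ S = 4σT⁴/(1−a).
S = 4·5.67×10⁻⁸·4.963×10¹⁰/0.330.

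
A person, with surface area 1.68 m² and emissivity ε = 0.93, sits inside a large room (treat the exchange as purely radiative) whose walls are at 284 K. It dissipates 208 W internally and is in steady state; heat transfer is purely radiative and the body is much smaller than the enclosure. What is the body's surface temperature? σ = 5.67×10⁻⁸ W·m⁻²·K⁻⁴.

For a small grey body in a large enclosure, net radiated power = εσA(T⁴ − T_w⁴).
Steady state: P = εσA(T⁴ − T_w⁴) with A = 1.68 m².
T⁴ = P/(εσA) + T_w⁴ = 208/(0.93·5.67×10⁻⁸·1.680) + (284)⁴
    = 2.348×10⁹ + 6.505×10⁹ = 8.853×10⁹ K⁴.

T ≈ 307 K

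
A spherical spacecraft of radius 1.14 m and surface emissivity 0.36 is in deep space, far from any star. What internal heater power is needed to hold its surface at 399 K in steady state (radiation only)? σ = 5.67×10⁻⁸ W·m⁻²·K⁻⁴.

P = εσ·4πr²·T⁴.
4πr² = 16.33 m²; T⁴ = 2.534×10¹⁰ K⁴.
P = 0.36·5.67×10⁻⁸·16.33·2.534×10¹⁰.

P ≈ 8450 W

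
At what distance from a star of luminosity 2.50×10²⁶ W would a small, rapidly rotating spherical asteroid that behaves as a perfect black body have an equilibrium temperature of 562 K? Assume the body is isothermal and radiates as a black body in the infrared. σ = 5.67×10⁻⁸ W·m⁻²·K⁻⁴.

d ≈ 2.97×10¹⁰ m

For an isothermal black-emitting sphere, (1−a)S·πr² = σ·4πr²·T⁴ ⇒ S = 4σT⁴/(1−a).
S = 4·5.67×10⁻⁸·(562)⁴/1.00 = 22620 W/m².
Flux falls as S = L/(4πd²), so d = √(L/(4πS)) = √(2.50×10²⁶/(4π·22620)).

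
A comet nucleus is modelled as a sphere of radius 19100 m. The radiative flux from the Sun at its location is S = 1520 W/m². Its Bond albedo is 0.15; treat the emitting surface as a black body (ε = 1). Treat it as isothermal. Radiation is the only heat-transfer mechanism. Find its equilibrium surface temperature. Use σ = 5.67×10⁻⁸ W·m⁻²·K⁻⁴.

T ≈ 275 K

At equilibrium, absorbed power = emitted power.
Absorbing cross-section = πr² = 1.146×10⁹ m²; emitting surface = 4πr² = 4.584×10⁹ m² (ratio 4).
(1−a)S·A_cross = εσ·A_surf·T⁴  ⇒  T⁴ = (1−a)S/(4σ).
T⁴ = 0.850·1520/(4·5.67×10⁻⁸) = 5.697×10⁹ K⁴.
T = (5.697×10⁹)^(1/4).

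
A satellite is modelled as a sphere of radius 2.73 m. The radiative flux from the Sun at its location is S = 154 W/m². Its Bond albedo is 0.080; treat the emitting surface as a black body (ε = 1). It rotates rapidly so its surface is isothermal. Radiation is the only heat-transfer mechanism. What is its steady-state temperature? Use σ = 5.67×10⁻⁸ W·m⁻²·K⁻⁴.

At equilibrium, absorbed power = emitted power.
Absorbing cross-section = πr² = 23.41 m²; emitting surface = 4πr² = 93.66 m² (ratio 4).
(1−a)S·A_cross = εσ·A_surf·T⁴  ⇒  T⁴ = (1−a)S/(4σ).
T⁴ = 0.920·154/(4·5.67×10⁻⁸) = 6.247×10⁸ K⁴.
T = (6.247×10⁸)^(1/4).

T ≈ 158 K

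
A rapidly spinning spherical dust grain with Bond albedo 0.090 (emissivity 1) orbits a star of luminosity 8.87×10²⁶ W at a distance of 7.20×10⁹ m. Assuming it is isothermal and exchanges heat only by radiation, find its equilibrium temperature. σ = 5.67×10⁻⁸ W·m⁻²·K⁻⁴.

T ≈ 1530 K

First find the stellar flux at distance d: S = L/(4πd²) = 8.87×10²⁶/(4π·(7.20×10⁹)²) = 1.362×10⁶ W/m².
For an isothermal sphere, absorbed (1−a)S·πr² = emitted σ·4πr²·T⁴, so T⁴ = (1−a)S/(4σ).
T⁴ = 0.910·1.362×10⁶/(4·5.67×10⁻⁸) = 5.463×10¹² K⁴.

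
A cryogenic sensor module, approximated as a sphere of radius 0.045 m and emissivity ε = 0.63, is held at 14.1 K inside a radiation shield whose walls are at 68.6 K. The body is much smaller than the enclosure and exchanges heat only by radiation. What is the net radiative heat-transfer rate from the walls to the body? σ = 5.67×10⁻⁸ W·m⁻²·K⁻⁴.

For a small grey body in a large enclosure: P_net = εσA(T_body⁴ − T_wall⁴).
A = 4πr² = 0.02545 m²; T_body⁴ − T_wall⁴ = 39530 − 2.215×10⁷ = -2.211×10⁷ K⁴.
|P_net| = 0.63·5.67×10⁻⁸·0.02545·2.211×10⁷.

P_net ≈ 0.0201 W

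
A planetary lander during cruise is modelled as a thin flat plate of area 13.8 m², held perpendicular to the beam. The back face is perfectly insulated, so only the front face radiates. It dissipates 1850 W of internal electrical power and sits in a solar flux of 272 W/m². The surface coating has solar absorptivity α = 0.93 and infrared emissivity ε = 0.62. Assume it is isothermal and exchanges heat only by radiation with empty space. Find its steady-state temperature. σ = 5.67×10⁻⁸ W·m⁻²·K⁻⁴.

T ≈ 324 K

At steady state, absorbed solar power + internal power = radiated power.
Absorbed: α·S·A_cross = 0.93·272·13.80 = 3491 W (cross-section A).
Total input = 3491 + 1850 = 5341 W.
Radiated: εσ·A_surf·T⁴ with A_surf = A = 13.80 m².
T⁴ = 5341/(0.62·5.67×10⁻⁸·13.80) = 1.101×10¹⁰ K⁴.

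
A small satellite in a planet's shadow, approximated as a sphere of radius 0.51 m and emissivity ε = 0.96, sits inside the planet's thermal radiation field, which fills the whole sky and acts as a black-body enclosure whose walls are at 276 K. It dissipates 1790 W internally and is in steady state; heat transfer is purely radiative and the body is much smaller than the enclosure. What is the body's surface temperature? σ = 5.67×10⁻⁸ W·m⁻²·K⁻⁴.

For a small grey body in a large enclosure, net radiated power = εσA(T⁴ − T_w⁴).
Steady state: P = εσA(T⁴ − T_w⁴) with A = 4πr² = 3.269 m².
T⁴ = P/(εσA) + T_w⁴ = 1790/(0.96·5.67×10⁻⁸·3.269) + (276)⁴
    = 1.006×10¹⁰ + 5.803×10⁹ = 1.586×10¹⁰ K⁴.

T ≈ 355 K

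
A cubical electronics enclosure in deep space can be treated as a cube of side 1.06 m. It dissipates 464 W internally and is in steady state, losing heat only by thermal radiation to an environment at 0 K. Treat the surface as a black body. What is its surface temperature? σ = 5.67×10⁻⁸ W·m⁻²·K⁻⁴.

Steady state: internal power = radiated power, P = εσA T⁴.
Radiating area A = 6L² = 6.742 m².
T⁴ = P/(εσA) = 464/(1.0·5.67×10⁻⁸·6.742) = 1.214×10⁹ K⁴.
T = (1.214×10⁹)^(1/4).

T ≈ 187 K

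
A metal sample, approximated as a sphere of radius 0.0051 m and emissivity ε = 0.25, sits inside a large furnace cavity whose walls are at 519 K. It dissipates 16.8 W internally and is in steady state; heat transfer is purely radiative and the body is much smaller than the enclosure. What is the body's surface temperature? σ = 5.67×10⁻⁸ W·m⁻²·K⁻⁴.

T ≈ 1390 K

For a small grey body in a large enclosure, net radiated power = εσA(T⁴ − T_w⁴).
Steady state: P = εσA(T⁴ − T_w⁴) with A = 4πr² = 3.269×10⁻⁴ m².
T⁴ = P/(εσA) + T_w⁴ = 16.8/(0.25·5.67×10⁻⁸·3.269×10⁻⁴) + (519)⁴
    = 3.626×10¹² + 7.256×10¹⁰ = 3.699×10¹² K⁴.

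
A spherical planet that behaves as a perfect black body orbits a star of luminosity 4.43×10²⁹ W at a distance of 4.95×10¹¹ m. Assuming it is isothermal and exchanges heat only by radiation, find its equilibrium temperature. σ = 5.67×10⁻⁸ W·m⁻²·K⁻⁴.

T ≈ 892 K

First find the stellar flux at distance d: S = L/(4πd²) = 4.43×10²⁹/(4π·(4.95×10¹¹)²) = 1.439×10⁵ W/m².
For an isothermal sphere, absorbed (1−a)S·πr² = emitted σ·4πr²·T⁴, so T⁴ = (1−a)S/(4σ).
T⁴ = 1.00·1.439×10⁵/(4·5.67×10⁻⁸) = 6.344×10¹¹ K⁴.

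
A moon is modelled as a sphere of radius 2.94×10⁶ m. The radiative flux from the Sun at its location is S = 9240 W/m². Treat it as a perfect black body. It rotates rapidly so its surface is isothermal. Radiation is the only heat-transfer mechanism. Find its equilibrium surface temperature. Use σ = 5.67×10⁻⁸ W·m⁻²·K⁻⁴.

T ≈ 449 K

At equilibrium, absorbed power = emitted power.
Absorbing cross-section = πr² = 2.715×10¹³ m²; emitting surface = 4πr² = 1.086×10¹⁴ m² (ratio 4).
S·A_cross = εσ·A_surf·T⁴  ⇒  T⁴ = S/(4σ).
T⁴ = 1.00·9240/(4·5.67×10⁻⁸) = 4.074×10¹⁰ K⁴.
T = (4.074×10¹⁰)^(1/4).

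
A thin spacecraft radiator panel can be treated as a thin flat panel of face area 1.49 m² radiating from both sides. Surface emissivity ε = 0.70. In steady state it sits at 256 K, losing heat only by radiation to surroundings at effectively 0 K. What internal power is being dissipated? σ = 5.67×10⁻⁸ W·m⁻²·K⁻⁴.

Steady state: P = εσA T⁴.
A = 2·1.49 = 2.980 m²; T⁴ = (256)⁴ = 4.295×10⁹ K⁴.
P = 0.70 × 5.67×10⁻⁸ × 2.980 × 4.295×10⁹.

P ≈ 508 W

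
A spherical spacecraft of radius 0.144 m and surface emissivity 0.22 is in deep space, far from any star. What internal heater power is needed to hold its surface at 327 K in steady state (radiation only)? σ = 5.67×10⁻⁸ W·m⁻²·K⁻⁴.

P ≈ 37.2 W

P = εσ·4πr²·T⁴.
4πr² = 0.2606 m²; T⁴ = 1.143×10¹⁰ K⁴.
P = 0.22·5.67×10⁻⁸·0.2606·1.143×10¹⁰.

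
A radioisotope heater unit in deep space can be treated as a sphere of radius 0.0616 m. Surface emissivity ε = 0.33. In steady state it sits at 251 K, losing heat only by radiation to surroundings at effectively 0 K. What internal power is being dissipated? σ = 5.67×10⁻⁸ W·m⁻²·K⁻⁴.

Steady state: P = εσA T⁴.
A = 4πr² = 0.04768 m²; T⁴ = (251)⁴ = 3.969×10⁹ K⁴.
P = 0.33 × 5.67×10⁻⁸ × 0.04768 × 3.969×10⁹.

P ≈ 3.54 W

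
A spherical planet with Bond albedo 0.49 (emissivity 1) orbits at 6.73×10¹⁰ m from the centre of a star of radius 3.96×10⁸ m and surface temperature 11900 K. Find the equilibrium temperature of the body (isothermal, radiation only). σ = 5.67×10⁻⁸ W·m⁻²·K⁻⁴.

The star's surface emits σT_*⁴; at distance d the flux is S = σT_*⁴(R_*/d)².
S = 5.67×10⁻⁸·(11900)⁴·(3.96×10⁸/6.73×10¹⁰)² = 39370 W/m².
For an isothermal sphere T⁴ = (1−a)S/(4σ) = 8.852×10¹⁰ K⁴.

T ≈ 545 K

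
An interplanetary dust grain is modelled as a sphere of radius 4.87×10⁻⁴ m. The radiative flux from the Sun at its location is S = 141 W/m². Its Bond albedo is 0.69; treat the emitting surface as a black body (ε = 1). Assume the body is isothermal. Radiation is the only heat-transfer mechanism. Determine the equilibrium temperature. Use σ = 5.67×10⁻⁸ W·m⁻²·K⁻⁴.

At equilibrium, absorbed power = emitted power.
Absorbing cross-section = πr² = 7.451×10⁻⁷ m²; emitting surface = 4πr² = 2.980×10⁻⁶ m² (ratio 4).
(1−a)S·A_cross = εσ·A_surf·T⁴  ⇒  T⁴ = (1−a)S/(4σ).
T⁴ = 0.310·141/(4·5.67×10⁻⁸) = 1.927×10⁸ K⁴.
T = (1.927×10⁸)^(1/4).

T ≈ 118 K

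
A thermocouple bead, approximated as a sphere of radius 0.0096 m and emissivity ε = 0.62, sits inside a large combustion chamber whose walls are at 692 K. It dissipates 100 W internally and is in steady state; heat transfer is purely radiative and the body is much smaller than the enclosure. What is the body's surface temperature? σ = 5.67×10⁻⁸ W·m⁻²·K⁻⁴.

T ≈ 1280 K

For a small grey body in a large enclosure, net radiated power = εσA(T⁴ − T_w⁴).
Steady state: P = εσA(T⁴ − T_w⁴) with A = 4πr² = 0.001158 m².
T⁴ = P/(εσA) + T_w⁴ = 100/(0.62·5.67×10⁻⁸·0.001158) + (692)⁴
    = 2.456×10¹² + 2.293×10¹¹ = 2.686×10¹² K⁴.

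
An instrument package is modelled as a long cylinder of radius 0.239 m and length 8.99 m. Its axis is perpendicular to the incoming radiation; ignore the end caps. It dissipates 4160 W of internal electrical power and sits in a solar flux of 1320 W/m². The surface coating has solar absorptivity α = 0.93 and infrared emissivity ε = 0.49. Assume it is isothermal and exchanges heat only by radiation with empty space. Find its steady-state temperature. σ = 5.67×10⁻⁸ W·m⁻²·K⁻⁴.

At steady state, absorbed solar power + internal power = radiated power.
Absorbed: α·S·A_cross = 0.93·1320·4.297 = 5275 W (cross-section 2rL).
Total input = 5275 + 4160 = 9435 W.
Radiated: εσ·A_surf·T⁴ with A_surf = 2πrL = 13.50 m².
T⁴ = 9435/(0.49·5.67×10⁻⁸·13.50) = 2.516×10¹⁰ K⁴.

T ≈ 398 K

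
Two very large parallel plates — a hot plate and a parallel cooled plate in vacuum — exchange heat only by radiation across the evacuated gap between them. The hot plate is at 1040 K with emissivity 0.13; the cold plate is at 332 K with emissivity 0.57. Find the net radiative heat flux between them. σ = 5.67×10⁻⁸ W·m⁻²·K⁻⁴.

For two infinite grey parallel plates, q = σ(T₁⁴ − T₂⁴)/(1/ε₁ + 1/ε₂ − 1).
T₁⁴ − T₂⁴ = 1.170×10¹² − 1.215×10¹⁰ = 1.158×10¹² K⁴.
1/ε₁ + 1/ε₂ − 1 = 7.692 + 1.754 − 1 = 8.447.
q = 5.67×10⁻⁸ × 1.158×10¹² / 8.447.

q ≈ 7770 W/m²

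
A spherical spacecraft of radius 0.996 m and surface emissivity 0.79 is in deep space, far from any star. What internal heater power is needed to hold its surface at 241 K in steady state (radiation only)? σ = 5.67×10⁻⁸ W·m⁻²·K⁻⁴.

P = εσ·4πr²·T⁴.
4πr² = 12.47 m²; T⁴ = 3.373×10⁹ K⁴.
P = 0.79·5.67×10⁻⁸·12.47·3.373×10⁹.

P ≈ 1880 W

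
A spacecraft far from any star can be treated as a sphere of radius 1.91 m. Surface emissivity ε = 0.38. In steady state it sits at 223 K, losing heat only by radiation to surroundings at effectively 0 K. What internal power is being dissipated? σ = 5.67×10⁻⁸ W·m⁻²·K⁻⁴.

P ≈ 2440 W

Steady state: P = εσA T⁴.
A = 4πr² = 45.84 m²; T⁴ = (223)⁴ = 2.473×10⁹ K⁴.
P = 0.38 × 5.67×10⁻⁸ × 45.84 × 2.473×10⁹.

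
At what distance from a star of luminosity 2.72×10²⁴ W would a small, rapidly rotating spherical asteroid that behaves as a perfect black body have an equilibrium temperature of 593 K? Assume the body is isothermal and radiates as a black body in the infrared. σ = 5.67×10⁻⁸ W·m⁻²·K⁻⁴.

For an isothermal black-emitting sphere, (1−a)S·πr² = σ·4πr²·T⁴ ⇒ S = 4σT⁴/(1−a).
S = 4·5.67×10⁻⁸·(593)⁴/1.00 = 28050 W/m².
Flux falls as S = L/(4πd²), so d = √(L/(4πS)) = √(2.72×10²⁴/(4π·28050)).

d ≈ 2.78×10⁹ m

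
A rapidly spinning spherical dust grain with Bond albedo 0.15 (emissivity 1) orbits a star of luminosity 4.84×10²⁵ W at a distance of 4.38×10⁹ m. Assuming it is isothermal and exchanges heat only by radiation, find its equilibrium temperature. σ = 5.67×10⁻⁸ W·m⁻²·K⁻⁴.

First find the stellar flux at distance d: S = L/(4πd²) = 4.84×10²⁵/(4π·(4.38×10⁹)²) = 2.008×10⁵ W/m².
For an isothermal sphere, absorbed (1−a)S·πr² = emitted σ·4πr²·T⁴, so T⁴ = (1−a)S/(4σ).
T⁴ = 0.850·2.008×10⁵/(4·5.67×10⁻⁸) = 7.524×10¹¹ K⁴.

T ≈ 931 K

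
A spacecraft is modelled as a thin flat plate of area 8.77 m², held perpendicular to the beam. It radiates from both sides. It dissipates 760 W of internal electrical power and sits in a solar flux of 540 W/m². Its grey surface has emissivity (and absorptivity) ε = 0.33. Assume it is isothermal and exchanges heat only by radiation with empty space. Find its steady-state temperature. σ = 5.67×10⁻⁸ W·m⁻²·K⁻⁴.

At steady state, absorbed solar power + internal power = radiated power.
Absorbed: α·S·A_cross = 0.33·540·8.770 = 1563 W (cross-section A).
Total input = 1563 + 760 = 2323 W.
Radiated: εσ·A_surf·T⁴ with A_surf = 2A = 17.54 m².
T⁴ = 2323/(0.33·5.67×10⁻⁸·17.54) = 7.078×10⁹ K⁴.

T ≈ 290 K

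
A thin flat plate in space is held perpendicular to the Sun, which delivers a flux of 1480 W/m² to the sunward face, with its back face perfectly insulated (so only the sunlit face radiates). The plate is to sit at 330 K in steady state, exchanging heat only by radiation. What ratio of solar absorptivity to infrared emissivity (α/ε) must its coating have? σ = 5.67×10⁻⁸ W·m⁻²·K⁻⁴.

Balance: αS·A = εσ·1A·T⁴ ⇒ α/ε = σT⁴/S.
α/ε = 5.67×10⁻⁸·(330)⁴/1480 = 5.67×10⁻⁸·1.186×10¹⁰/1480.

α/ε ≈ 0.454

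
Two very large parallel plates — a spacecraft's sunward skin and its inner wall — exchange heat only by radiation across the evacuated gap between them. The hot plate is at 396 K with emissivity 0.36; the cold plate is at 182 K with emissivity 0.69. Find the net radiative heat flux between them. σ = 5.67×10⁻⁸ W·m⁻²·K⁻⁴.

q ≈ 413 W/m²

For two infinite grey parallel plates, q = σ(T₁⁴ − T₂⁴)/(1/ε₁ + 1/ε₂ − 1).
T₁⁴ − T₂⁴ = 2.459×10¹⁰ − 1.097×10⁹ = 2.349×10¹⁰ K⁴.
1/ε₁ + 1/ε₂ − 1 = 2.778 + 1.449 − 1 = 3.227.
q = 5.67×10⁻⁸ × 2.349×10¹⁰ / 3.227.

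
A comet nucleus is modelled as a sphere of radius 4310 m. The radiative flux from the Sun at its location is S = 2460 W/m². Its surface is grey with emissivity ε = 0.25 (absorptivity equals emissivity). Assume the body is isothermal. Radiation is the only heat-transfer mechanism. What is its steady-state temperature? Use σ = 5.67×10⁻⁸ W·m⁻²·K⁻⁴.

T ≈ 323 K

At equilibrium, absorbed power = emitted power.
Absorbing cross-section = πr² = 5.836×10⁷ m²; emitting surface = 4πr² = 2.334×10⁸ m² (ratio 4).
εS·A_cross = εσ·A_surf·T⁴  ⇒  T⁴ = S/(4σ)   (ε cancels).
T⁴ = 2460/(4·5.67×10⁻⁸) = 1.085×10¹⁰ K⁴.
T = (1.085×10¹⁰)^(1/4).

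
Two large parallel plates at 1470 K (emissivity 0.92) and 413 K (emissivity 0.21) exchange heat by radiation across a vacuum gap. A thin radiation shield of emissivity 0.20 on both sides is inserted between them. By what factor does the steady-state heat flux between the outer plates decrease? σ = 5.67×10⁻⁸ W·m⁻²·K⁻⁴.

Without shield: q₀ = σΔ(T⁴)/(1/ε₁+1/ε₂−1) with denominator 4.849.
With shield the two gaps are in series; the resistances add: (1/ε₁+1/ε_s−1)+(1/ε_s+1/ε₂−1) = 5.087+8.762 = 13.85.
Heat-flux ratio q₀/q = 13.85/4.849.

factor ≈ 2.86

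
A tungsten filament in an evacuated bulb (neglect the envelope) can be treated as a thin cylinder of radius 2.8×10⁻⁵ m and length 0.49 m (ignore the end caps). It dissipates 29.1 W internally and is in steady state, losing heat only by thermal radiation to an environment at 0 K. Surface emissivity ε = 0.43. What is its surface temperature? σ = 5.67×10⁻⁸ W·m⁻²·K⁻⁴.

T ≈ 1930 K

Steady state: internal power = radiated power, P = εσA T⁴.
Radiating area A = 2πrL = 8.621×10⁻⁵ m².
T⁴ = P/(εσA) = 29.1/(0.43·5.67×10⁻⁸·8.621×10⁻⁵) = 1.385×10¹³ K⁴.
T = (1.385×10¹³)^(1/4).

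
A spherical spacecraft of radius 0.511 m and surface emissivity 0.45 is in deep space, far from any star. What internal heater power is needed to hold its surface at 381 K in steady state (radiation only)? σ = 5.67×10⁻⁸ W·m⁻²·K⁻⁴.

P ≈ 1760 W

P = εσ·4πr²·T⁴.
4πr² = 3.281 m²; T⁴ = 2.107×10¹⁰ K⁴.
P = 0.45·5.67×10⁻⁸·3.281·2.107×10¹⁰.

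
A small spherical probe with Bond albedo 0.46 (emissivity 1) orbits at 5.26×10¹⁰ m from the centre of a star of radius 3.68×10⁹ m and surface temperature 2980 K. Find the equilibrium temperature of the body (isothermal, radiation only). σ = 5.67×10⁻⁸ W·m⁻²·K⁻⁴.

The star's surface emits σT_*⁴; at distance d the flux is S = σT_*⁴(R_*/d)².
S = 5.67×10⁻⁸·(2980)⁴·(3.68×10⁹/5.26×10¹⁰)² = 21890 W/m².
For an isothermal sphere T⁴ = (1−a)S/(4σ) = 5.211×10¹⁰ K⁴.

T ≈ 478 K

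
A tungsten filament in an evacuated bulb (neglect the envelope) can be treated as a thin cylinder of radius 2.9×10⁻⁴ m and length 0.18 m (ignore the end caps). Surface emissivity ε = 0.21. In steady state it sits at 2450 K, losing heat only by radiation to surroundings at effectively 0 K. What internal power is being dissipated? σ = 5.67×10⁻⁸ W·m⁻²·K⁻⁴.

Steady state: P = εσA T⁴.
A = 2πrL = 3.280×10⁻⁴ m²; T⁴ = (2450)⁴ = 3.603×10¹³ K⁴.
P = 0.21 × 5.67×10⁻⁸ × 3.280×10⁻⁴ × 3.603×10¹³.

P ≈ 141 W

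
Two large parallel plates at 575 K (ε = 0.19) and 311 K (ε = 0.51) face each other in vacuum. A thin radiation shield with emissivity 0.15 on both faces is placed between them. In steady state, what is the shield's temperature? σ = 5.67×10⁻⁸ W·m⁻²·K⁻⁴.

In steady state the net flux on the hot side equals that on the cold side.
σ(T₁⁴−T_s⁴)/D₁ = σ(T_s⁴−T₂⁴)/D₂, with D₁ = 1/ε₁+1/ε_s−1 = 10.93, D₂ = 1/ε_s+1/ε₂−1 = 7.627.
Solve for T_s⁴: T_s⁴ = (D₂·T₁⁴ + D₁·T₂⁴)/(D₁+D₂) = 5.044×10¹⁰ K⁴.

T_s ≈ 474 K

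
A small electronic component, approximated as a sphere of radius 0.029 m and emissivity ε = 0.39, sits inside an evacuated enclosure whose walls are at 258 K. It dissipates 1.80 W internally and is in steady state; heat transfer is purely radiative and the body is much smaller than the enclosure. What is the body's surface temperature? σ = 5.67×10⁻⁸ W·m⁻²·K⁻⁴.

For a small grey body in a large enclosure, net radiated power = εσA(T⁴ − T_w⁴).
Steady state: P = εσA(T⁴ − T_w⁴) with A = 4πr² = 0.01057 m².
T⁴ = P/(εσA) + T_w⁴ = 1.80/(0.39·5.67×10⁻⁸·0.01057) + (258)⁴
    = 7.702×10⁹ + 4.431×10⁹ = 1.213×10¹⁰ K⁴.

T ≈ 332 K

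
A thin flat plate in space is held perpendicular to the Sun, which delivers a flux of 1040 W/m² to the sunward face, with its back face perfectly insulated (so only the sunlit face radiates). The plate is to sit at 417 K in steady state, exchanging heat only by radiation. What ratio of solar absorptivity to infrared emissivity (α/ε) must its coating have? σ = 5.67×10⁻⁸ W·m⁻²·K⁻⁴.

Balance: αS·A = εσ·1A·T⁴ ⇒ α/ε = σT⁴/S.
α/ε = 5.67×10⁻⁸·(417)⁴/1040 = 5.67×10⁻⁸·3.024×10¹⁰/1040.

α/ε ≈ 1.65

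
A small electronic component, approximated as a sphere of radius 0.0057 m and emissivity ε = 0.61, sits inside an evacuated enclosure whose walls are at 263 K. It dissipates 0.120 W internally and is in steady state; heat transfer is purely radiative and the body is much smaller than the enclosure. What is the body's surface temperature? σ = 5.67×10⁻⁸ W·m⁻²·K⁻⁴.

T ≈ 339 K

For a small grey body in a large enclosure, net radiated power = εσA(T⁴ − T_w⁴).
Steady state: P = εσA(T⁴ − T_w⁴) with A = 4πr² = 4.083×10⁻⁴ m².
T⁴ = P/(εσA) + T_w⁴ = 0.120/(0.61·5.67×10⁻⁸·4.083×10⁻⁴) + (263)⁴
    = 8.498×10⁹ + 4.784×10⁹ = 1.328×10¹⁰ K⁴.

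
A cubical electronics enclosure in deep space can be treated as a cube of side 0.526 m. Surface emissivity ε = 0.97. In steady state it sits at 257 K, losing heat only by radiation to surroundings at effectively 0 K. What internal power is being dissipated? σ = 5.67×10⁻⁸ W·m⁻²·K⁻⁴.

P ≈ 398 W

Steady state: P = εσA T⁴.
A = 6L² = 1.660 m²; T⁴ = (257)⁴ = 4.362×10⁹ K⁴.
P = 0.97 × 5.67×10⁻⁸ × 1.660 × 4.362×10⁹.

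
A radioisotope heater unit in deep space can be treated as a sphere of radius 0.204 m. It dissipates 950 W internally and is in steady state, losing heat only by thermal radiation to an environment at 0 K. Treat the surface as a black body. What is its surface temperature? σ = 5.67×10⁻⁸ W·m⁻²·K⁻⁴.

Steady state: internal power = radiated power, P = εσA T⁴.
Radiating area A = 4πr² = 0.5230 m².
T⁴ = P/(εσA) = 950/(1.0·5.67×10⁻⁸·0.5230) = 3.204×10¹⁰ K⁴.
T = (3.204×10¹⁰)^(1/4).

T ≈ 423 K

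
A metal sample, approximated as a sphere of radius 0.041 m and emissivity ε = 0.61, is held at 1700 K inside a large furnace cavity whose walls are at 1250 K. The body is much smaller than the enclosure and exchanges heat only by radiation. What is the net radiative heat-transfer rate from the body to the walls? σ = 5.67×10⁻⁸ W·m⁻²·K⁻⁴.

P_net ≈ 4320 W

For a small grey body in a large enclosure: P_net = εσA(T_body⁴ − T_wall⁴).
A = 4πr² = 0.02112 m²; T_body⁴ − T_wall⁴ = 8.352×10¹² − 2.441×10¹² = 5.911×10¹² K⁴.
|P_net| = 0.61·5.67×10⁻⁸·0.02112·5.911×10¹².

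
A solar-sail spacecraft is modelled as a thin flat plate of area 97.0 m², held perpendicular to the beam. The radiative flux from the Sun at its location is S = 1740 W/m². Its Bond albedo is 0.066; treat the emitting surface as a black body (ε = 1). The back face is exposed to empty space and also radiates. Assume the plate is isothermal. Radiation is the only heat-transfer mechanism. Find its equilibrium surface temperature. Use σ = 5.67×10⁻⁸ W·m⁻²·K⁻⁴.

T ≈ 346 K

At equilibrium, absorbed power = emitted power.
Absorbing cross-section = A = 97.00 m²; emitting surface = 2A = 194.0 m² (ratio 2).
(1−a)S·A_cross = εσ·A_surf·T⁴  ⇒  T⁴ = (1−a)S/(2σ).
T⁴ = 0.934·1740/(2·5.67×10⁻⁸) = 1.433×10¹⁰ K⁴.
T = (1.433×10¹⁰)^(1/4).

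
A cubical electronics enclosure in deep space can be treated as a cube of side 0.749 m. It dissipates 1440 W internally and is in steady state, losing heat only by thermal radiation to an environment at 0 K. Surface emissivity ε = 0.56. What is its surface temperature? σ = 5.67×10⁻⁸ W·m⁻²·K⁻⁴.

T ≈ 341 K

Steady state: internal power = radiated power, P = εσA T⁴.
Radiating area A = 6L² = 3.366 m².
T⁴ = P/(εσA) = 1440/(0.56·5.67×10⁻⁸·3.366) = 1.347×10¹⁰ K⁴.
T = (1.347×10¹⁰)^(1/4).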